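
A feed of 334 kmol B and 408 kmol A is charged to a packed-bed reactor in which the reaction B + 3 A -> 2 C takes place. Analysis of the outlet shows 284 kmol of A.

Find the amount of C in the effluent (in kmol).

82.7 kmol

For A: n = n₀ − 3ξ → 284 = 408 − 3ξ, giving ξ = 41.33 kmol.
Outlet amounts (n = n₀ + ν ξ):
  B: 334 − 1(41.33) = 292.7
  A: 408 − 3(41.33) = 284
  C: 0 + 2(41.33) = 82.67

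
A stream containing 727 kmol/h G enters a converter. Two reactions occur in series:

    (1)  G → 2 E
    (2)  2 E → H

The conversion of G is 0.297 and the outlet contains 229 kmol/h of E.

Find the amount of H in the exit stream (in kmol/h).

101 kmol/h

Conversion of G: G consumed = 1ξ₁ = 0.297 × 727 → ξ₁ = 215.9 kmol/h.
E balance: n_E = 0 + 2ξ₁ − 2ξ₂ = 229 → ξ₂ = (2·215.9 − 229)/2 = 101.4 kmol/h.
Outlet amounts (n = n₀ + Σ ν·ξ):
  G: 727 − 1(215.9) = 511.1
  E: 0 + 2(215.9) − 2(101.4) = 229
  H: 0 + 1(101.4) = 101.4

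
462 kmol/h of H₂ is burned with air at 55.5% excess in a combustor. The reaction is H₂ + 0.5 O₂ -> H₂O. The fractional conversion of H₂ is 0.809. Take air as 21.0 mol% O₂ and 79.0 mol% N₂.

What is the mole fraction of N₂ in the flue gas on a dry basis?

0.838

Stoichiometric O₂ = 0.5 × 462 = 231 kmol/h; O₂ fed = 231 × 1.555 = 359.2 kmol/h.
N₂ fed = 359.2 × 79/21 = 1351 kmol/h.
Fuel reacted = 0.809 × 462 → ξ = 373.8 kmol/h.
Outlet (n = n₀ + ν ξ):
  H₂: 462 − 1(373.8) = 88.24
  O₂: 359.2 − 0.5(373.8) = 172.3
  N₂: 1351 (inert)
  H₂O: 0 + 1(373.8) = 373.8
Dry total = 1612 kmol/h; y_N₂ (dry) = 1351 / 1612 = 0.8383.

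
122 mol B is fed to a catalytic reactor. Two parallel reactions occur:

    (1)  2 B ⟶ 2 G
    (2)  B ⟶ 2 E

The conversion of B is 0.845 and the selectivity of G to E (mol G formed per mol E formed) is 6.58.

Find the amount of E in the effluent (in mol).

14.6 mol

Conversion of B: B consumed = 0.845 × 122 = 103.1 mol = 2ξ₁ + 1ξ₂.
Selectivity: 2ξ₁ / (2ξ₂) = 6.58 → ξ₁ = 6.58 ξ₂.
Substitute: (2·6.58 + 1) ξ₂ = 103.1 → ξ₂ = 7.28 mol, ξ₁ = 47.9 mol.
Outlet amounts (n = n₀ + Σ ν·ξ):
  B: 122 − 2(47.9) − 1(7.28) = 18.91
  G: 0 + 2(47.9) = 95.81
  E: 0 + 2(7.28) = 14.56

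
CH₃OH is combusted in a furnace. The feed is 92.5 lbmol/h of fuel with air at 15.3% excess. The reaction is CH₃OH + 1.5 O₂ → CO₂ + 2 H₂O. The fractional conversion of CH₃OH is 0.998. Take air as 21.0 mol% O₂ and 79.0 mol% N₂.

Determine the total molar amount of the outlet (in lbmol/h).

900 lbmol/h

Stoichiometric O₂ = 1.5 × 92.5 = 138.8 lbmol/h; O₂ fed = 138.8 × 1.153 = 160 lbmol/h.
N₂ fed = 160 × 79/21 = 601.8 lbmol/h.
Fuel reacted = 0.998 × 92.5 → ξ = 92.31 lbmol/h.
Outlet (n = n₀ + ν ξ):
  CH₃OH: 92.5 − 1(92.31) = 0.185
  O₂: 160 − 1.5(92.31) = 21.51
  N₂: 601.8 (inert)
  CO₂: 0 + 1(92.31) = 92.31
  H₂O: 0 + 2(92.31) = 184.6
Total out = 0.185 + 21.51 + 601.8 + 92.31 + 184.6 = 900.5 lbmol/h.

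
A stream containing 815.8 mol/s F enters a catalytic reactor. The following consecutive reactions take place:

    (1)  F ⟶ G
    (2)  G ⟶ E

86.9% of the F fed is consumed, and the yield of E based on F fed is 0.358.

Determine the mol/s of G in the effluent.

417 mol/s

Conversion of F: F consumed = 1ξ₁ = 0.869 × 815.8 → ξ₁ = 708.9 mol/s.
Yield of E: 1ξ₂ / 815.8 = 0.358 → ξ₂ = 292.1 mol/s.
Outlet amounts (n = n₀ + Σ ν·ξ):
  F: 815.8 − 1(708.9) = 106.9
  G: 0 + 1(708.9) − 1(292.1) = 416.9
  E: 0 + 1(292.1) = 292.1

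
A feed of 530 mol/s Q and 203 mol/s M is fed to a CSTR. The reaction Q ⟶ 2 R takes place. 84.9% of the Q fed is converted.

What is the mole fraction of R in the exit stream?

Q reacted = 0.849 × 530 = 450 mol/s; ν_Q = −1, so ξ = 450/1 = 450 mol/s.
Outlet amounts (n = n₀ + ν ξ):
  Q: 530 − 1(450) = 80.03
  R: 0 + 2(450) = 899.9
  M: 203 (inert)
Total out = 1183 mol/s; y_R = 899.9 / 1183 = 0.7607.

0.761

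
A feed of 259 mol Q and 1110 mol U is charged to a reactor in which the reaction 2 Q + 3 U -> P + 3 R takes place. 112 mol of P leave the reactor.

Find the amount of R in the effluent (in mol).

For P: n = n₀ + 1ξ → 112 = 0 + 1ξ, giving ξ = 112 mol.
Outlet amounts (n = n₀ + ν ξ):
  Q: 259 − 2(112) = 35
  U: 1110 − 3(112) = 774
  P: 0 + 1(112) = 112
  R: 0 + 3(112) = 336

336 mol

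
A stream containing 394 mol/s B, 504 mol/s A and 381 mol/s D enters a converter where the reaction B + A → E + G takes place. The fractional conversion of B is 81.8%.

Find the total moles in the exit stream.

B reacted = 0.818 × 394 = 322.3 mol/s; ν_B = −1, so ξ = 322.3/1 = 322.3 mol/s.
Outlet amounts (n = n₀ + ν ξ):
  B: 394 − 1(322.3) = 71.71
  A: 504 − 1(322.3) = 181.7
  E: 0 + 1(322.3) = 322.3
  G: 0 + 1(322.3) = 322.3
  D: 381 (inert)
Total out = 71.71 + 181.7 + 322.3 + 322.3 + 381 = 1279 mol/s.

1280 mol/s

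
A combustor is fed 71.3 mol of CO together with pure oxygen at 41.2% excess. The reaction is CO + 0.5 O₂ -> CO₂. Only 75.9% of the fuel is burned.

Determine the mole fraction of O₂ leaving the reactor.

0.246

Stoichiometric O₂ = 0.5 × 71.3 = 35.65 mol; O₂ fed = 35.65 × 1.412 = 50.34 mol.
Fuel reacted = 0.759 × 71.3 → ξ = 54.12 mol.
Outlet (n = n₀ + ν ξ):
  CO: 71.3 − 1(54.12) = 17.18
  O₂: 50.34 − 0.5(54.12) = 23.28
  CO₂: 0 + 1(54.12) = 54.12
Total out = 94.58 mol; y_O₂ = 23.28 / 94.58 = 0.2461.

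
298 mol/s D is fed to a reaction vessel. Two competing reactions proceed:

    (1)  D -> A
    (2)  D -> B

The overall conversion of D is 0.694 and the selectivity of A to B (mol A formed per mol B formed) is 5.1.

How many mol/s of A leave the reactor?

173 mol/s

Conversion of D: D consumed = 0.694 × 298 = 206.8 mol/s = 1ξ₁ + 1ξ₂.
Selectivity: 1ξ₁ / (1ξ₂) = 5.1 → ξ₁ = 5.1 ξ₂.
Substitute: (1·5.1 + 1) ξ₂ = 206.8 → ξ₂ = 33.9 mol/s, ξ₁ = 172.9 mol/s.
Outlet amounts (n = n₀ + Σ ν·ξ):
  D: 298 − 1(172.9) − 1(33.9) = 91.19
  A: 0 + 1(172.9) = 172.9
  B: 0 + 1(33.9) = 33.9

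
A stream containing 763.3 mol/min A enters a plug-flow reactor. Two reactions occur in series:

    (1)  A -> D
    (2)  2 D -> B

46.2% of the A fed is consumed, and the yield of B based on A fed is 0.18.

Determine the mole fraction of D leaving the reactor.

Conversion of A: A consumed = 1ξ₁ = 0.462 × 763.3 → ξ₁ = 352.6 mol/min.
Yield of B: 1ξ₂ / 763.3 = 0.18 → ξ₂ = 137.4 mol/min.
Outlet amounts (n = n₀ + Σ ν·ξ):
  A: 763.3 − 1(352.6) = 410.7
  D: 0 + 1(352.6) − 2(137.4) = 77.86
  B: 0 + 1(137.4) = 137.4
Total out = 625.9 mol/min; y_D = 77.86 / 625.9 = 0.1244.

0.124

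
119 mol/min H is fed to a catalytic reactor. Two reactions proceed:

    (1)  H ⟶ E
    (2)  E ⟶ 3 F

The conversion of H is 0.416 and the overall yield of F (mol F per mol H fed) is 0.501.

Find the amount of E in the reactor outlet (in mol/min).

Conversion of H: H consumed = 1ξ₁ = 0.416 × 119 → ξ₁ = 49.5 mol/min.
Yield of F: 3ξ₂ / 119 = 0.501 → ξ₂ = 19.87 mol/min.
Outlet amounts (n = n₀ + Σ ν·ξ):
  H: 119 − 1(49.5) = 69.5
  E: 0 + 1(49.5) − 1(19.87) = 29.63
  F: 0 + 3(19.87) = 59.62

29.6 mol/min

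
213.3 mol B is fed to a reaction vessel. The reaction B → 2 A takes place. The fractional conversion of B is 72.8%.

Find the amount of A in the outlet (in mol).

311 mol

B reacted = 0.728 × 213.3 = 155.3 mol; ν_B = −1, so ξ = 155.3/1 = 155.3 mol.
Outlet amounts (n = n₀ + ν ξ):
  B: 213.3 − 1(155.3) = 58.02
  A: 0 + 2(155.3) = 310.6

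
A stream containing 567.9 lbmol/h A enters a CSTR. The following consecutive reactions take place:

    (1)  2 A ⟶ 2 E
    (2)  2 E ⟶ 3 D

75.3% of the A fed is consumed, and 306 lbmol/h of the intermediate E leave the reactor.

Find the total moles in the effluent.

629 lbmol/h

Conversion of A: A consumed = 2ξ₁ = 0.753 × 567.9 → ξ₁ = 213.8 lbmol/h.
E balance: n_E = 0 + 2ξ₁ − 2ξ₂ = 306 → ξ₂ = (2·213.8 − 306)/2 = 60.81 lbmol/h.
Outlet amounts (n = n₀ + Σ ν·ξ):
  A: 567.9 − 2(213.8) = 140.3
  E: 0 + 2(213.8) − 2(60.81) = 306
  D: 0 + 3(60.81) = 182.4
Total out = 140.3 + 306 + 182.4 = 628.7 lbmol/h.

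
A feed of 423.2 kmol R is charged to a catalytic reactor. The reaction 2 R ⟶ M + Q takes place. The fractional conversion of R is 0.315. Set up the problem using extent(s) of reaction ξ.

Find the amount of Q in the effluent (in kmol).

66.7 kmol

R reacted = 0.315 × 423.2 = 133.3 kmol; ν_R = −2, so ξ = 133.3/2 = 66.65 kmol.
Outlet amounts (n = n₀ + ν ξ):
  R: 423.2 − 2(66.65) = 289.9
  M: 0 + 1(66.65) = 66.65
  Q: 0 + 1(66.65) = 66.65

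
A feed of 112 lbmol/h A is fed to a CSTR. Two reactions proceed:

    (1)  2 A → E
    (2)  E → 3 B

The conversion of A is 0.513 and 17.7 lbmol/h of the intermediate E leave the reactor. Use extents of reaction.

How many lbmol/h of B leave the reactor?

33.1 lbmol/h

Conversion of A: A consumed = 2ξ₁ = 0.513 × 112 → ξ₁ = 28.73 lbmol/h.
E balance: n_E = 0 + 1ξ₁ − 1ξ₂ = 17.7 → ξ₂ = (1·28.73 − 17.7)/1 = 11.03 lbmol/h.
Outlet amounts (n = n₀ + Σ ν·ξ):
  A: 112 − 2(28.73) = 54.54
  E: 0 + 1(28.73) − 1(11.03) = 17.7
  B: 0 + 3(11.03) = 33.08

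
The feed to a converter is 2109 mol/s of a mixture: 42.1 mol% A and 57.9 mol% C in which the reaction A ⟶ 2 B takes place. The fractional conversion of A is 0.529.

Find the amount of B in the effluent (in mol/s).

A reacted = 0.529 × 887.9 = 469.7 mol/s; ν_A = −1, so ξ = 469.7/1 = 469.7 mol/s.
Outlet amounts (n = n₀ + ν ξ):
  A: 887.9 − 1(469.7) = 418.2
  B: 0 + 2(469.7) = 939.4
  C: 1221 (inert)

939 mol/s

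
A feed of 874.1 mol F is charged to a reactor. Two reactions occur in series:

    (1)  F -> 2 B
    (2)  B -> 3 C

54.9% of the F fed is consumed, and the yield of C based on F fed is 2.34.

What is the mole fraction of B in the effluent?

0.102

Conversion of F: F consumed = 1ξ₁ = 0.549 × 874.1 → ξ₁ = 479.9 mol.
Yield of C: 3ξ₂ / 874.1 = 2.34 → ξ₂ = 681.8 mol.
Outlet amounts (n = n₀ + Σ ν·ξ):
  F: 874.1 − 1(479.9) = 394.2
  B: 0 + 2(479.9) − 1(681.8) = 278
  C: 0 + 3(681.8) = 2045
Total out = 2718 mol; y_B = 278 / 2718 = 0.1023.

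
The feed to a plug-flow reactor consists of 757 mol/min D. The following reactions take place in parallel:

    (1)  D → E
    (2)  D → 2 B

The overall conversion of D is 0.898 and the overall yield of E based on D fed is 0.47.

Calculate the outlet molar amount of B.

Yield of E: 1ξ₁ / 757 = 0.47 → ξ₁ = 355.8 mol/min.
Conversion of D: 1ξ₁ + 1ξ₂ = 0.898 × 757 = 679.8 → ξ₂ = 324 mol/min.
Outlet amounts (n = n₀ + Σ ν·ξ):
  D: 757 − 1(355.8) − 1(324) = 77.21
  E: 0 + 1(355.8) = 355.8
  B: 0 + 2(324) = 648

648 mol/min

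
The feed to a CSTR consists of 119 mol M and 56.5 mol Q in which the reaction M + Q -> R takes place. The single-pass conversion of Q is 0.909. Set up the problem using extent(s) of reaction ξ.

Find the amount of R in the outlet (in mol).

51.4 mol

Q reacted = 0.909 × 56.5 = 51.36 mol; ν_Q = −1, so ξ = 51.36/1 = 51.36 mol.
Outlet amounts (n = n₀ + ν ξ):
  M: 119 − 1(51.36) = 67.64
  Q: 56.5 − 1(51.36) = 5.142
  R: 0 + 1(51.36) = 51.36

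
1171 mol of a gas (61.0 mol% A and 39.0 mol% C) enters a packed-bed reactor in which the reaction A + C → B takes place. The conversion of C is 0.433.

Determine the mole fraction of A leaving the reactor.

0.531

C reacted = 0.433 × 456.7 = 197.7 mol; ν_C = −1, so ξ = 197.7/1 = 197.7 mol.
Outlet amounts (n = n₀ + ν ξ):
  A: 714.3 − 1(197.7) = 516.6
  C: 456.7 − 1(197.7) = 258.9
  B: 0 + 1(197.7) = 197.7
Total out = 973.3 mol; y_A = 516.6 / 973.3 = 0.5308.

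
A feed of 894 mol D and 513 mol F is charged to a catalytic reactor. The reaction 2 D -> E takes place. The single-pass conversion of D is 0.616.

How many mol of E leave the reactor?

275 mol

D reacted = 0.616 × 894 = 550.7 mol; ν_D = −2, so ξ = 550.7/2 = 275.4 mol.
Outlet amounts (n = n₀ + ν ξ):
  D: 894 − 2(275.4) = 343.3
  E: 0 + 1(275.4) = 275.4
  F: 513 (inert)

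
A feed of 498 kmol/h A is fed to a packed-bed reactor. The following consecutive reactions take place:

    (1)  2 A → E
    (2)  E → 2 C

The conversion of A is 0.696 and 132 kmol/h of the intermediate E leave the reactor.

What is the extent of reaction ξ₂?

ξ₂ = 41.3 kmol/h

Conversion of A: A consumed = 2ξ₁ = 0.696 × 498 → ξ₁ = 173.3 kmol/h.
E balance: n_E = 0 + 1ξ₁ − 1ξ₂ = 132 → ξ₂ = (1·173.3 − 132)/1 = 41.3 kmol/h.
Outlet amounts (n = n₀ + Σ ν·ξ):
  A: 498 − 2(173.3) = 151.4
  E: 0 + 1(173.3) − 1(41.3) = 132
  C: 0 + 2(41.3) = 82.61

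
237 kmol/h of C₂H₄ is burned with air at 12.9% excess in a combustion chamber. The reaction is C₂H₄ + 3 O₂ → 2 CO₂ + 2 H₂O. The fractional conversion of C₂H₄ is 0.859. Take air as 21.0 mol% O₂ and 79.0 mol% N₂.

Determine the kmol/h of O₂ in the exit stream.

192 kmol/h

Stoichiometric O₂ = 3 × 237 = 711 kmol/h; O₂ fed = 711 × 1.129 = 802.7 kmol/h.
N₂ fed = 802.7 × 79/21 = 3020 kmol/h.
Fuel reacted = 0.859 × 237 → ξ = 203.6 kmol/h.
Outlet (n = n₀ + ν ξ):
  C₂H₄: 237 − 1(203.6) = 33.42
  O₂: 802.7 − 3(203.6) = 192
  N₂: 3020 (inert)
  CO₂: 0 + 2(203.6) = 407.2
  H₂O: 0 + 2(203.6) = 407.2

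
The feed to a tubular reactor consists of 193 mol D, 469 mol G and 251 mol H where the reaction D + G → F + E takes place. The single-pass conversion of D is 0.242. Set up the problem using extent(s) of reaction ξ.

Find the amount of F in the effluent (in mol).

46.7 mol

D reacted = 0.242 × 193 = 46.71 mol; ν_D = −1, so ξ = 46.71/1 = 46.71 mol.
Outlet amounts (n = n₀ + ν ξ):
  D: 193 − 1(46.71) = 146.3
  G: 469 − 1(46.71) = 422.3
  F: 0 + 1(46.71) = 46.71
  E: 0 + 1(46.71) = 46.71
  H: 251 (inert)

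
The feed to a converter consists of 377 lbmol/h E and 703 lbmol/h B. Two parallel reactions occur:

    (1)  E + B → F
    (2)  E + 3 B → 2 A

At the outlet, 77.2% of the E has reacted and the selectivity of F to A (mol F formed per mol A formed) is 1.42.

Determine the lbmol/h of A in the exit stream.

Conversion of E: E consumed = 0.772 × 377 = 291 lbmol/h = 1ξ₁ + 1ξ₂.
Selectivity: 1ξ₁ / (2ξ₂) = 1.42 → ξ₁ = 2.84 ξ₂.
Substitute: (1·2.84 + 1) ξ₂ = 291 → ξ₂ = 75.79 lbmol/h, ξ₁ = 215.3 lbmol/h.
Outlet amounts (n = n₀ + Σ ν·ξ):
  E: 377 − 1(215.3) − 1(75.79) = 85.96
  B: 703 − 1(215.3) − 3(75.79) = 260.4
  F: 0 + 1(215.3) = 215.3
  A: 0 + 2(75.79) = 151.6

152 lbmol/h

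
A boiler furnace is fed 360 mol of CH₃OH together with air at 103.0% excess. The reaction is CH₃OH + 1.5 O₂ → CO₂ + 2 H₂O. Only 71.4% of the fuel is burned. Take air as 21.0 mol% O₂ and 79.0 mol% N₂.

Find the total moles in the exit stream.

Stoichiometric O₂ = 1.5 × 360 = 540 mol; O₂ fed = 540 × 2.030 = 1096 mol.
N₂ fed = 1096 × 79/21 = 4124 mol.
Fuel reacted = 0.714 × 360 → ξ = 257 mol.
Outlet (n = n₀ + ν ξ):
  CH₃OH: 360 − 1(257) = 103
  O₂: 1096 − 1.5(257) = 710.6
  N₂: 4124 (inert)
  CO₂: 0 + 1(257) = 257
  H₂O: 0 + 2(257) = 514.1
Total out = 103 + 710.6 + 4124 + 257 + 514.1 = 5709 mol.

5710 mol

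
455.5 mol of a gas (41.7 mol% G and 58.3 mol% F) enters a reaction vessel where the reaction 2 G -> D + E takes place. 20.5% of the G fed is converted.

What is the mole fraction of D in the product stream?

0.0427

G reacted = 0.205 × 189.9 = 38.94 mol; ν_G = −2, so ξ = 38.94/2 = 19.47 mol.
Outlet amounts (n = n₀ + ν ξ):
  G: 189.9 − 2(19.47) = 151
  D: 0 + 1(19.47) = 19.47
  E: 0 + 1(19.47) = 19.47
  F: 265.6 (inert)
Total out = 455.5 mol; y_D = 19.47 / 455.5 = 0.04274.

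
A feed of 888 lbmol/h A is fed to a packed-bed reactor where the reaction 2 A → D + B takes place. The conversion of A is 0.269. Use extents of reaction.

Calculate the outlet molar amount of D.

119 lbmol/h

A reacted = 0.269 × 888 = 238.9 lbmol/h; ν_A = −2, so ξ = 238.9/2 = 119.4 lbmol/h.
Outlet amounts (n = n₀ + ν ξ):
  A: 888 − 2(119.4) = 649.1
  D: 0 + 1(119.4) = 119.4
  B: 0 + 1(119.4) = 119.4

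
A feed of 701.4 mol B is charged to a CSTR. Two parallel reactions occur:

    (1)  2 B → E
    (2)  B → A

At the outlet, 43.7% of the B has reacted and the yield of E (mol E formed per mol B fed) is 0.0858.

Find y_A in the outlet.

0.29

Yield of E: 1ξ₁ / 701.4 = 0.0858 → ξ₁ = 60.18 mol.
Conversion of B: 2ξ₁ + 1ξ₂ = 0.437 × 701.4 = 306.5 → ξ₂ = 186.2 mol.
Outlet amounts (n = n₀ + Σ ν·ξ):
  B: 701.4 − 2(60.18) − 1(186.2) = 394.9
  E: 0 + 1(60.18) = 60.18
  A: 0 + 1(186.2) = 186.2
Total out = 641.2 mol; y_A = 186.2 / 641.2 = 0.2903.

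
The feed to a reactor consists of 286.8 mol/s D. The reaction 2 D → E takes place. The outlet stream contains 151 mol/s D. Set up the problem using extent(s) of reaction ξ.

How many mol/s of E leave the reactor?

67.9 mol/s

For D: n = n₀ − 2ξ → 151 = 286.8 − 2ξ, giving ξ = 67.9 mol/s.
Outlet amounts (n = n₀ + ν ξ):
  D: 286.8 − 2(67.9) = 151
  E: 0 + 1(67.9) = 67.9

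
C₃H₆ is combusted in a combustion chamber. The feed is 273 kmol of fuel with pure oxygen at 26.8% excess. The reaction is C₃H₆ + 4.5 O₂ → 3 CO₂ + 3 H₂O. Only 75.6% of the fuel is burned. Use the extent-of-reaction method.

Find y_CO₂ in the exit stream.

Stoichiometric O₂ = 4.5 × 273 = 1228 kmol; O₂ fed = 1228 × 1.268 = 1558 kmol.
Fuel reacted = 0.756 × 273 → ξ = 206.4 kmol.
Outlet (n = n₀ + ν ξ):
  C₃H₆: 273 − 1(206.4) = 66.61
  O₂: 1558 − 4.5(206.4) = 629
  CO₂: 0 + 3(206.4) = 619.2
  H₂O: 0 + 3(206.4) = 619.2
Total out = 1934 kmol; y_CO₂ = 619.2 / 1934 = 0.3202.

0.32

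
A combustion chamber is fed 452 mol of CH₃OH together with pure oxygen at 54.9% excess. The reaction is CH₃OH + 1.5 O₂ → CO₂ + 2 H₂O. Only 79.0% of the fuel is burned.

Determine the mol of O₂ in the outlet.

Stoichiometric O₂ = 1.5 × 452 = 678 mol; O₂ fed = 678 × 1.549 = 1050 mol.
Fuel reacted = 0.79 × 452 → ξ = 357.1 mol.
Outlet (n = n₀ + ν ξ):
  CH₃OH: 452 − 1(357.1) = 94.92
  O₂: 1050 − 1.5(357.1) = 514.6
  CO₂: 0 + 1(357.1) = 357.1
  H₂O: 0 + 2(357.1) = 714.2

515 mol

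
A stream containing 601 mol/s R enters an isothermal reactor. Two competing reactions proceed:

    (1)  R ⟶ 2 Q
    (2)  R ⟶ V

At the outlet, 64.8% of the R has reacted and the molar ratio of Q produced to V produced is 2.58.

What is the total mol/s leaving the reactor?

Conversion of R: R consumed = 0.648 × 601 = 389.4 mol/s = 1ξ₁ + 1ξ₂.
Selectivity: 2ξ₁ / (1ξ₂) = 2.58 → ξ₁ = 1.29 ξ₂.
Substitute: (1·1.29 + 1) ξ₂ = 389.4 → ξ₂ = 170.1 mol/s, ξ₁ = 219.4 mol/s.
Outlet amounts (n = n₀ + Σ ν·ξ):
  R: 601 − 1(219.4) − 1(170.1) = 211.6
  Q: 0 + 2(219.4) = 438.8
  V: 0 + 1(170.1) = 170.1
Total out = 211.6 + 438.8 + 170.1 = 820.4 mol/s.

820 mol/s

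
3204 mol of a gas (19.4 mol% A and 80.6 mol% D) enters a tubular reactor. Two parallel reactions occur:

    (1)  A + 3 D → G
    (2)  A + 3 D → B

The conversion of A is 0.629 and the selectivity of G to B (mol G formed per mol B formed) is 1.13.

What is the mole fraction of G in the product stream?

0.102

Conversion of A: A consumed = 0.629 × 621.6 = 391 mol = 1ξ₁ + 1ξ₂.
Selectivity: 1ξ₁ / (1ξ₂) = 1.13 → ξ₁ = 1.13 ξ₂.
Substitute: (1·1.13 + 1) ξ₂ = 391 → ξ₂ = 183.6 mol, ξ₁ = 207.4 mol.
Outlet amounts (n = n₀ + Σ ν·ξ):
  A: 621.6 − 1(207.4) − 1(183.6) = 230.6
  D: 2582 − 3(207.4) − 3(183.6) = 1410
  G: 0 + 1(207.4) = 207.4
  B: 0 + 1(183.6) = 183.6
Total out = 2031 mol; y_G = 207.4 / 2031 = 0.1021.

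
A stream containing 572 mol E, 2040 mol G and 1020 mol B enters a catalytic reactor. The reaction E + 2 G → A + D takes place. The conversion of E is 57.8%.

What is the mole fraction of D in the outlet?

E reacted = 0.578 × 572 = 330.6 mol; ν_E = −1, so ξ = 330.6/1 = 330.6 mol.
Outlet amounts (n = n₀ + ν ξ):
  E: 572 − 1(330.6) = 241.4
  G: 2040 − 2(330.6) = 1379
  A: 0 + 1(330.6) = 330.6
  D: 0 + 1(330.6) = 330.6
  B: 1020 (inert)
Total out = 3301 mol; y_D = 330.6 / 3301 = 0.1001.

0.1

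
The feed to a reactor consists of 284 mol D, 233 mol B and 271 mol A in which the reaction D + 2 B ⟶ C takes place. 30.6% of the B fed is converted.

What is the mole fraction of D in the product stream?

0.347

B reacted = 0.306 × 233 = 71.3 mol; ν_B = −2, so ξ = 71.3/2 = 35.65 mol.
Outlet amounts (n = n₀ + ν ξ):
  D: 284 − 1(35.65) = 248.4
  B: 233 − 2(35.65) = 161.7
  C: 0 + 1(35.65) = 35.65
  A: 271 (inert)
Total out = 716.7 mol; y_D = 248.4 / 716.7 = 0.3465.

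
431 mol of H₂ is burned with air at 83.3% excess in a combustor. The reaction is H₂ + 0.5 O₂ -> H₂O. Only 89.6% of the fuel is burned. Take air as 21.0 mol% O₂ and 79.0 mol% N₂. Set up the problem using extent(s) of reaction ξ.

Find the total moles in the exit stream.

Stoichiometric O₂ = 0.5 × 431 = 215.5 mol; O₂ fed = 215.5 × 1.833 = 395 mol.
N₂ fed = 395 × 79/21 = 1486 mol.
Fuel reacted = 0.896 × 431 → ξ = 386.2 mol.
Outlet (n = n₀ + ν ξ):
  H₂: 431 − 1(386.2) = 44.82
  O₂: 395 − 0.5(386.2) = 201.9
  N₂: 1486 (inert)
  H₂O: 0 + 1(386.2) = 386.2
Total out = 44.82 + 201.9 + 1486 + 386.2 = 2119 mol.

2120 mol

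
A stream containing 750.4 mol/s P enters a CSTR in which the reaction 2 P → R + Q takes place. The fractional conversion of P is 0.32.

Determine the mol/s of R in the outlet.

P reacted = 0.32 × 750.4 = 240.1 mol/s; ν_P = −2, so ξ = 240.1/2 = 120.1 mol/s.
Outlet amounts (n = n₀ + ν ξ):
  P: 750.4 − 2(120.1) = 510.3
  R: 0 + 1(120.1) = 120.1
  Q: 0 + 1(120.1) = 120.1

120 mol/s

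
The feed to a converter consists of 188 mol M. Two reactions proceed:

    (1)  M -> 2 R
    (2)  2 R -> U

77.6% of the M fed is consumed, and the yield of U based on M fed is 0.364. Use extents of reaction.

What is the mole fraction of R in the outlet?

Conversion of M: M consumed = 1ξ₁ = 0.776 × 188 → ξ₁ = 145.9 mol.
Yield of U: 1ξ₂ / 188 = 0.364 → ξ₂ = 68.43 mol.
Outlet amounts (n = n₀ + Σ ν·ξ):
  M: 188 − 1(145.9) = 42.11
  R: 0 + 2(145.9) − 2(68.43) = 154.9
  U: 0 + 1(68.43) = 68.43
Total out = 265.5 mol; y_R = 154.9 / 265.5 = 0.5836.

0.584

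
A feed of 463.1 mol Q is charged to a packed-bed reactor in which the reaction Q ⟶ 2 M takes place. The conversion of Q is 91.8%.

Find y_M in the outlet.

0.957

Q reacted = 0.918 × 463.1 = 425.1 mol; ν_Q = −1, so ξ = 425.1/1 = 425.1 mol.
Outlet amounts (n = n₀ + ν ξ):
  Q: 463.1 − 1(425.1) = 37.97
  M: 0 + 2(425.1) = 850.3
Total out = 888.2 mol; y_M = 850.3 / 888.2 = 0.9572.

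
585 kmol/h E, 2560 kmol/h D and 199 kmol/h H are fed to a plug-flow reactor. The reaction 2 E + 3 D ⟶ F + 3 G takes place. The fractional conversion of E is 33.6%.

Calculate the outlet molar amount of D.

2270 kmol/h

E reacted = 0.336 × 585 = 196.6 kmol/h; ν_E = −2, so ξ = 196.6/2 = 98.28 kmol/h.
Outlet amounts (n = n₀ + ν ξ):
  E: 585 − 2(98.28) = 388.4
  D: 2560 − 3(98.28) = 2265
  F: 0 + 1(98.28) = 98.28
  G: 0 + 3(98.28) = 294.8
  H: 199 (inert)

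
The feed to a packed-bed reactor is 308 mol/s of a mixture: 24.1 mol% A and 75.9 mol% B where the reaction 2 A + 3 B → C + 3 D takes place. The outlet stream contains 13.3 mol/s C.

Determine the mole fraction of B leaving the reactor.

0.658

For C: n = n₀ + 1ξ → 13.3 = 0 + 1ξ, giving ξ = 13.3 mol/s.
Outlet amounts (n = n₀ + ν ξ):
  A: 74.23 − 2(13.3) = 47.63
  B: 233.8 − 3(13.3) = 193.9
  C: 0 + 1(13.3) = 13.3
  D: 0 + 3(13.3) = 39.9
Total out = 294.7 mol/s; y_B = 193.9 / 294.7 = 0.6579.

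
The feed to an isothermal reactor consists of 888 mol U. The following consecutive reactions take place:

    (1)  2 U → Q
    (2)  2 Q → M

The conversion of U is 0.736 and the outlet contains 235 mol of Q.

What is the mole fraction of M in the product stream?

0.0891

Conversion of U: U consumed = 2ξ₁ = 0.736 × 888 → ξ₁ = 326.8 mol.
Q balance: n_Q = 0 + 1ξ₁ − 2ξ₂ = 235 → ξ₂ = (1·326.8 − 235)/2 = 45.89 mol.
Outlet amounts (n = n₀ + Σ ν·ξ):
  U: 888 − 2(326.8) = 234.4
  Q: 0 + 1(326.8) − 2(45.89) = 235
  M: 0 + 1(45.89) = 45.89
Total out = 515.3 mol; y_M = 45.89 / 515.3 = 0.08905.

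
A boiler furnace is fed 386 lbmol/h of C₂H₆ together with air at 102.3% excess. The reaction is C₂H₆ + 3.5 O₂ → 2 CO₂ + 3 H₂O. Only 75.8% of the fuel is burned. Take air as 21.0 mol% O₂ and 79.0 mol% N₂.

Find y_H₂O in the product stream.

0.0648

Stoichiometric O₂ = 3.5 × 386 = 1351 lbmol/h; O₂ fed = 1351 × 2.023 = 2733 lbmol/h.
N₂ fed = 2733 × 79/21 = 10280 lbmol/h.
Fuel reacted = 0.758 × 386 → ξ = 292.6 lbmol/h.
Outlet (n = n₀ + ν ξ):
  C₂H₆: 386 − 1(292.6) = 93.41
  O₂: 2733 − 3.5(292.6) = 1709
  N₂: 10280 (inert)
  CO₂: 0 + 2(292.6) = 585.2
  H₂O: 0 + 3(292.6) = 877.8
Total out = 13550 lbmol/h; y_H₂O = 877.8 / 13550 = 0.06479.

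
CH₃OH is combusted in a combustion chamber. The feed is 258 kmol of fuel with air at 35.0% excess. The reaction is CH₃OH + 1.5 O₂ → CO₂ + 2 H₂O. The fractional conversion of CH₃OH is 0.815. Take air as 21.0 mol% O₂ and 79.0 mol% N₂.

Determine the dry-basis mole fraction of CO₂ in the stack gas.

0.0865

Stoichiometric O₂ = 1.5 × 258 = 387 kmol; O₂ fed = 387 × 1.350 = 522.5 kmol.
N₂ fed = 522.5 × 79/21 = 1965 kmol.
Fuel reacted = 0.815 × 258 → ξ = 210.3 kmol.
Outlet (n = n₀ + ν ξ):
  CH₃OH: 258 − 1(210.3) = 47.73
  O₂: 522.5 − 1.5(210.3) = 207
  N₂: 1965 (inert)
  CO₂: 0 + 1(210.3) = 210.3
  H₂O: 0 + 2(210.3) = 420.5
Dry total = 2430 kmol; y_CO₂ (dry) = 210.3 / 2430 = 0.08651.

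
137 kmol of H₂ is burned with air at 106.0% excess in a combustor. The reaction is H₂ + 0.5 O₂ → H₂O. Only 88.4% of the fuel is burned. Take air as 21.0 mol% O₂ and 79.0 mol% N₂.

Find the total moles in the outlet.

Stoichiometric O₂ = 0.5 × 137 = 68.5 kmol; O₂ fed = 68.5 × 2.060 = 141.1 kmol.
N₂ fed = 141.1 × 79/21 = 530.8 kmol.
Fuel reacted = 0.884 × 137 → ξ = 121.1 kmol.
Outlet (n = n₀ + ν ξ):
  H₂: 137 − 1(121.1) = 15.89
  O₂: 141.1 − 0.5(121.1) = 80.56
  N₂: 530.8 (inert)
  H₂O: 0 + 1(121.1) = 121.1
Total out = 15.89 + 80.56 + 530.8 + 121.1 = 748.4 kmol.

748 kmol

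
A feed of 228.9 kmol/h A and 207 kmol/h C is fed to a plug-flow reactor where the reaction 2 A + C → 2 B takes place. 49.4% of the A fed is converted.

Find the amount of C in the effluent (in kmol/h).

A reacted = 0.494 × 228.9 = 113.1 kmol/h; ν_A = −2, so ξ = 113.1/2 = 56.54 kmol/h.
Outlet amounts (n = n₀ + ν ξ):
  A: 228.9 − 2(56.54) = 115.8
  C: 207 − 1(56.54) = 150.5
  B: 0 + 2(56.54) = 113.1

150 kmol/h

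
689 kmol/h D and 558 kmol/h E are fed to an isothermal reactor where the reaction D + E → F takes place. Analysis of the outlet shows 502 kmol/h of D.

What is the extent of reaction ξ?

ξ = 187 kmol/h

For D: n = n₀ − 1ξ → 502 = 689 − 1ξ, giving ξ = 187 kmol/h.
Outlet amounts (n = n₀ + ν ξ):
  D: 689 − 1(187) = 502
  E: 558 − 1(187) = 371
  F: 0 + 1(187) = 187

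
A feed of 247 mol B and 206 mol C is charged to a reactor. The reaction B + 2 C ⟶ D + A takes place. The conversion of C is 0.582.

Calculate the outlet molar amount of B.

187 mol

C reacted = 0.582 × 206 = 119.9 mol; ν_C = −2, so ξ = 119.9/2 = 59.95 mol.
Outlet amounts (n = n₀ + ν ξ):
  B: 247 − 1(59.95) = 187.1
  C: 206 − 2(59.95) = 86.11
  D: 0 + 1(59.95) = 59.95
  A: 0 + 1(59.95) = 59.95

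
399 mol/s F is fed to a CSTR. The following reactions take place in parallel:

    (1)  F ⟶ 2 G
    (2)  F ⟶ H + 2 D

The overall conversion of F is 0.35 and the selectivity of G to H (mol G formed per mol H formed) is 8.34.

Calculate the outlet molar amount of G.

225 mol/s

Conversion of F: F consumed = 0.35 × 399 = 139.6 mol/s = 1ξ₁ + 1ξ₂.
Selectivity: 2ξ₁ / (1ξ₂) = 8.34 → ξ₁ = 4.17 ξ₂.
Substitute: (1·4.17 + 1) ξ₂ = 139.6 → ξ₂ = 27.01 mol/s, ξ₁ = 112.6 mol/s.
Outlet amounts (n = n₀ + Σ ν·ξ):
  F: 399 − 1(112.6) − 1(27.01) = 259.4
  G: 0 + 2(112.6) = 225.3
  H: 0 + 1(27.01) = 27.01
  D: 0 + 2(27.01) = 54.02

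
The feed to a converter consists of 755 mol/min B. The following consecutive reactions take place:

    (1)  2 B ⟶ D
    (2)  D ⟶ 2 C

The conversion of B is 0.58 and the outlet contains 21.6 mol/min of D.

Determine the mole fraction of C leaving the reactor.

Conversion of B: B consumed = 2ξ₁ = 0.58 × 755 → ξ₁ = 218.9 mol/min.
D balance: n_D = 0 + 1ξ₁ − 1ξ₂ = 21.6 → ξ₂ = (1·218.9 − 21.6)/1 = 197.3 mol/min.
Outlet amounts (n = n₀ + Σ ν·ξ):
  B: 755 − 2(218.9) = 317.1
  D: 0 + 1(218.9) − 1(197.3) = 21.6
  C: 0 + 2(197.3) = 394.7
Total out = 733.4 mol/min; y_C = 394.7 / 733.4 = 0.5382.

0.538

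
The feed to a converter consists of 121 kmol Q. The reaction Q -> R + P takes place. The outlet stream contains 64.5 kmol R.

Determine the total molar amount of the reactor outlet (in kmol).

186 kmol

For R: n = n₀ + 1ξ → 64.5 = 0 + 1ξ, giving ξ = 64.5 kmol.
Outlet amounts (n = n₀ + ν ξ):
  Q: 121 − 1(64.5) = 56.5
  R: 0 + 1(64.5) = 64.5
  P: 0 + 1(64.5) = 64.5
Total out = 56.5 + 64.5 + 64.5 = 185.5 kmol.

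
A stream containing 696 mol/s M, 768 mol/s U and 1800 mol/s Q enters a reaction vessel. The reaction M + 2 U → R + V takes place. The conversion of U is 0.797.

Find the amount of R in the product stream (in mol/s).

U reacted = 0.797 × 768 = 612.1 mol/s; ν_U = −2, so ξ = 612.1/2 = 306 mol/s.
Outlet amounts (n = n₀ + ν ξ):
  M: 696 − 1(306) = 390
  U: 768 − 2(306) = 155.9
  R: 0 + 1(306) = 306
  V: 0 + 1(306) = 306
  Q: 1800 (inert)

306 mol/s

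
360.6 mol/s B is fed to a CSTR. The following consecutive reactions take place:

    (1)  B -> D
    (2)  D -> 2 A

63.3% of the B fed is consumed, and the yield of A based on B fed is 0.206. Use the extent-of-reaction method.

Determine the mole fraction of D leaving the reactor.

0.481

Conversion of B: B consumed = 1ξ₁ = 0.633 × 360.6 → ξ₁ = 228.3 mol/s.
Yield of A: 2ξ₂ / 360.6 = 0.206 → ξ₂ = 37.14 mol/s.
Outlet amounts (n = n₀ + Σ ν·ξ):
  B: 360.6 − 1(228.3) = 132.3
  D: 0 + 1(228.3) − 1(37.14) = 191.1
  A: 0 + 2(37.14) = 74.28
Total out = 397.7 mol/s; y_D = 191.1 / 397.7 = 0.4805.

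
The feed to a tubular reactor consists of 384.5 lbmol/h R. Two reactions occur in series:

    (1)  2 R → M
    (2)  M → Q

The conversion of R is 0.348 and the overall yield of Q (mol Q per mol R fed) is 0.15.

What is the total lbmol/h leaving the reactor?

318 lbmol/h

Conversion of R: R consumed = 2ξ₁ = 0.348 × 384.5 → ξ₁ = 66.9 lbmol/h.
Yield of Q: 1ξ₂ / 384.5 = 0.15 → ξ₂ = 57.67 lbmol/h.
Outlet amounts (n = n₀ + Σ ν·ξ):
  R: 384.5 − 2(66.9) = 250.7
  M: 0 + 1(66.9) − 1(57.67) = 9.228
  Q: 0 + 1(57.67) = 57.67
Total out = 250.7 + 9.228 + 57.67 = 317.6 lbmol/h.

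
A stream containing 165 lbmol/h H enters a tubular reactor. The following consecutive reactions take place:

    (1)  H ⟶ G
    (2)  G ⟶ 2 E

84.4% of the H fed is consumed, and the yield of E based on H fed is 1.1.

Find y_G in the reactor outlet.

0.19

Conversion of H: H consumed = 1ξ₁ = 0.844 × 165 → ξ₁ = 139.3 lbmol/h.
Yield of E: 2ξ₂ / 165 = 1.1 → ξ₂ = 90.75 lbmol/h.
Outlet amounts (n = n₀ + Σ ν·ξ):
  H: 165 − 1(139.3) = 25.74
  G: 0 + 1(139.3) − 1(90.75) = 48.51
  E: 0 + 2(90.75) = 181.5
Total out = 255.8 lbmol/h; y_G = 48.51 / 255.8 = 0.1897.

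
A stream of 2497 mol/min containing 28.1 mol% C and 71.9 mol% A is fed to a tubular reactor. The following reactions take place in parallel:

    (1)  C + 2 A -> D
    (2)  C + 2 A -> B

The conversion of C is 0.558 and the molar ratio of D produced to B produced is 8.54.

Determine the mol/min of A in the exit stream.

1010 mol/min

Conversion of C: C consumed = 0.558 × 701.7 = 391.5 mol/min = 1ξ₁ + 1ξ₂.
Selectivity: 1ξ₁ / (1ξ₂) = 8.54 → ξ₁ = 8.54 ξ₂.
Substitute: (1·8.54 + 1) ξ₂ = 391.5 → ξ₂ = 41.04 mol/min, ξ₁ = 350.5 mol/min.
Outlet amounts (n = n₀ + Σ ν·ξ):
  C: 701.7 − 1(350.5) − 1(41.04) = 310.1
  A: 1795 − 2(350.5) − 2(41.04) = 1012
  D: 0 + 1(350.5) = 350.5
  B: 0 + 1(41.04) = 41.04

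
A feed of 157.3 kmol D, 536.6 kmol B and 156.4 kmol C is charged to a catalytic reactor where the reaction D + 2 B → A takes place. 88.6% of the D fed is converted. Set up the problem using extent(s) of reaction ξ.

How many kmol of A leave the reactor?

D reacted = 0.886 × 157.3 = 139.4 kmol; ν_D = −1, so ξ = 139.4/1 = 139.4 kmol.
Outlet amounts (n = n₀ + ν ξ):
  D: 157.3 − 1(139.4) = 17.93
  B: 536.6 − 2(139.4) = 257.9
  A: 0 + 1(139.4) = 139.4
  C: 156.4 (inert)

139 kmol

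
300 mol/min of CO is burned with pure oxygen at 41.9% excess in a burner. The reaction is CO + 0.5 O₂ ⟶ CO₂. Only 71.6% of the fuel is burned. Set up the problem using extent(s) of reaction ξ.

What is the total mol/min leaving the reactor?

Stoichiometric O₂ = 0.5 × 300 = 150 mol/min; O₂ fed = 150 × 1.419 = 212.8 mol/min.
Fuel reacted = 0.716 × 300 → ξ = 214.8 mol/min.
Outlet (n = n₀ + ν ξ):
  CO: 300 − 1(214.8) = 85.2
  O₂: 212.8 − 0.5(214.8) = 105.5
  CO₂: 0 + 1(214.8) = 214.8
Total out = 85.2 + 105.5 + 214.8 = 405.4 mol/min.

405 mol/min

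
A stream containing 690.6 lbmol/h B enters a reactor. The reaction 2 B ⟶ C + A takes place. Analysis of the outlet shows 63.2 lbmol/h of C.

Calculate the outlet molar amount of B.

For C: n = n₀ + 1ξ → 63.2 = 0 + 1ξ, giving ξ = 63.2 lbmol/h.
Outlet amounts (n = n₀ + ν ξ):
  B: 690.6 − 2(63.2) = 564.2
  C: 0 + 1(63.2) = 63.2
  A: 0 + 1(63.2) = 63.2

564 lbmol/h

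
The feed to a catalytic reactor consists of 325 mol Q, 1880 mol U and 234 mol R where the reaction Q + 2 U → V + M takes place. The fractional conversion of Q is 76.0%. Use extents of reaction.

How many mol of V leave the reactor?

247 mol

Q reacted = 0.76 × 325 = 247 mol; ν_Q = −1, so ξ = 247/1 = 247 mol.
Outlet amounts (n = n₀ + ν ξ):
  Q: 325 − 1(247) = 78
  U: 1880 − 2(247) = 1386
  V: 0 + 1(247) = 247
  M: 0 + 1(247) = 247
  R: 234 (inert)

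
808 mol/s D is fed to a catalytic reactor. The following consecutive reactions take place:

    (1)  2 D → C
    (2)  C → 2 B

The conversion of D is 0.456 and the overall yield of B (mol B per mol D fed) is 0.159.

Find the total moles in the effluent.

688 mol/s

Conversion of D: D consumed = 2ξ₁ = 0.456 × 808 → ξ₁ = 184.2 mol/s.
Yield of B: 2ξ₂ / 808 = 0.159 → ξ₂ = 64.24 mol/s.
Outlet amounts (n = n₀ + Σ ν·ξ):
  D: 808 − 2(184.2) = 439.6
  C: 0 + 1(184.2) − 1(64.24) = 120
  B: 0 + 2(64.24) = 128.5
Total out = 439.6 + 120 + 128.5 = 688 mol/s.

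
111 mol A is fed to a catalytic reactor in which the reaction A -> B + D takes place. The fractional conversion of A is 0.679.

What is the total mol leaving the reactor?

A reacted = 0.679 × 111 = 75.37 mol; ν_A = −1, so ξ = 75.37/1 = 75.37 mol.
Outlet amounts (n = n₀ + ν ξ):
  A: 111 − 1(75.37) = 35.63
  B: 0 + 1(75.37) = 75.37
  D: 0 + 1(75.37) = 75.37
Total out = 35.63 + 75.37 + 75.37 = 186.4 mol.

186 mol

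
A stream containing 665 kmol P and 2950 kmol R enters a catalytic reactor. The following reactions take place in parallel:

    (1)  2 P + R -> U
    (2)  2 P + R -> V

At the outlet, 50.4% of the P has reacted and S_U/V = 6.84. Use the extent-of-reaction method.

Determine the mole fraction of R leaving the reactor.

0.848

Conversion of P: P consumed = 0.504 × 665 = 335.2 kmol = 2ξ₁ + 2ξ₂.
Selectivity: 1ξ₁ / (1ξ₂) = 6.84 → ξ₁ = 6.84 ξ₂.
Substitute: (2·6.84 + 2) ξ₂ = 335.2 → ξ₂ = 21.38 kmol, ξ₁ = 146.2 kmol.
Outlet amounts (n = n₀ + Σ ν·ξ):
  P: 665 − 2(146.2) − 2(21.38) = 329.8
  R: 2950 − 1(146.2) − 1(21.38) = 2782
  U: 0 + 1(146.2) = 146.2
  V: 0 + 1(21.38) = 21.38
Total out = 3280 kmol; y_R = 2782 / 3280 = 0.8483.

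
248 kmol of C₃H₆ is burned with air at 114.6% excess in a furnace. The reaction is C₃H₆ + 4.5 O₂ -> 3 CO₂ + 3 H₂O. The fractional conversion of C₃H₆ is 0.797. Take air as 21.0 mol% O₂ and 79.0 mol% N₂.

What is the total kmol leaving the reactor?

Stoichiometric O₂ = 4.5 × 248 = 1116 kmol; O₂ fed = 1116 × 2.146 = 2395 kmol.
N₂ fed = 2395 × 79/21 = 9010 kmol.
Fuel reacted = 0.797 × 248 → ξ = 197.7 kmol.
Outlet (n = n₀ + ν ξ):
  C₃H₆: 248 − 1(197.7) = 50.34
  O₂: 2395 − 4.5(197.7) = 1505
  N₂: 9010 (inert)
  CO₂: 0 + 3(197.7) = 593
  H₂O: 0 + 3(197.7) = 593
Total out = 50.34 + 1505 + 9010 + 593 + 593 = 11750 kmol.

11800 kmol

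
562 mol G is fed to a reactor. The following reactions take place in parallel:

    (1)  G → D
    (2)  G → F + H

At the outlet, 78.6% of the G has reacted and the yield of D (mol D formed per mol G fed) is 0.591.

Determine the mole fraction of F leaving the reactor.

0.163

Yield of D: 1ξ₁ / 562 = 0.591 → ξ₁ = 332.1 mol.
Conversion of G: 1ξ₁ + 1ξ₂ = 0.786 × 562 = 441.7 → ξ₂ = 109.6 mol.
Outlet amounts (n = n₀ + Σ ν·ξ):
  G: 562 − 1(332.1) − 1(109.6) = 120.3
  D: 0 + 1(332.1) = 332.1
  F: 0 + 1(109.6) = 109.6
  H: 0 + 1(109.6) = 109.6
Total out = 671.6 mol; y_F = 109.6 / 671.6 = 0.1632.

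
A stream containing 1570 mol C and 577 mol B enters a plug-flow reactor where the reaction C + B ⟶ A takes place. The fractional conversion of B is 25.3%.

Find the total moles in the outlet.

2000 mol

B reacted = 0.253 × 577 = 146 mol; ν_B = −1, so ξ = 146/1 = 146 mol.
Outlet amounts (n = n₀ + ν ξ):
  C: 1570 − 1(146) = 1424
  B: 577 − 1(146) = 431
  A: 0 + 1(146) = 146
Total out = 1424 + 431 + 146 = 2001 mol.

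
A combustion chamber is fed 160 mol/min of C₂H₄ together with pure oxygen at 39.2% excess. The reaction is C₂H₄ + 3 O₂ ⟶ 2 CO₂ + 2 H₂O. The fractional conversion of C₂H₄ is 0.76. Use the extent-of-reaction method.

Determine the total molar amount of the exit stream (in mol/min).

828 mol/min

Stoichiometric O₂ = 3 × 160 = 480 mol/min; O₂ fed = 480 × 1.392 = 668.2 mol/min.
Fuel reacted = 0.76 × 160 → ξ = 121.6 mol/min.
Outlet (n = n₀ + ν ξ):
  C₂H₄: 160 − 1(121.6) = 38.4
  O₂: 668.2 − 3(121.6) = 303.4
  CO₂: 0 + 2(121.6) = 243.2
  H₂O: 0 + 2(121.6) = 243.2
Total out = 38.4 + 303.4 + 243.2 + 243.2 = 828.2 mol/min.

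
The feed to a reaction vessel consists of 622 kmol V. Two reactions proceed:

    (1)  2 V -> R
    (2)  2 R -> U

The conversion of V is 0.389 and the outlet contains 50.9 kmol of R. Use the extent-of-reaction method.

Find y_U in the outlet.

0.0752

Conversion of V: V consumed = 2ξ₁ = 0.389 × 622 → ξ₁ = 121 kmol.
R balance: n_R = 0 + 1ξ₁ − 2ξ₂ = 50.9 → ξ₂ = (1·121 − 50.9)/2 = 35.04 kmol.
Outlet amounts (n = n₀ + Σ ν·ξ):
  V: 622 − 2(121) = 380
  R: 0 + 1(121) − 2(35.04) = 50.9
  U: 0 + 1(35.04) = 35.04
Total out = 466 kmol; y_U = 35.04 / 466 = 0.0752.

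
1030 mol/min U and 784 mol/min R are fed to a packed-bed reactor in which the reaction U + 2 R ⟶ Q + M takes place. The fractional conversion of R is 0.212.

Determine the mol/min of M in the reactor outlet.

R reacted = 0.212 × 784 = 166.2 mol/min; ν_R = −2, so ξ = 166.2/2 = 83.1 mol/min.
Outlet amounts (n = n₀ + ν ξ):
  U: 1030 − 1(83.1) = 946.9
  R: 784 − 2(83.1) = 617.8
  Q: 0 + 1(83.1) = 83.1
  M: 0 + 1(83.1) = 83.1

83.1 mol/min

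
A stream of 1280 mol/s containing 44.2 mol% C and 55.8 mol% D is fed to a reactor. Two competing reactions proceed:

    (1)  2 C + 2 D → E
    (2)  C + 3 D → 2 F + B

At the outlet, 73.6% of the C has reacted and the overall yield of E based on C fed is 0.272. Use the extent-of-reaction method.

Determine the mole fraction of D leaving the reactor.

0.114

Yield of E: 1ξ₁ / 565.8 = 0.272 → ξ₁ = 153.9 mol/s.
Conversion of C: 2ξ₁ + 1ξ₂ = 0.736 × 565.8 = 416.4 → ξ₂ = 108.6 mol/s.
Outlet amounts (n = n₀ + Σ ν·ξ):
  C: 565.8 − 2(153.9) − 1(108.6) = 149.4
  D: 714.2 − 2(153.9) − 3(108.6) = 80.59
  E: 0 + 1(153.9) = 153.9
  F: 0 + 2(108.6) = 217.3
  B: 0 + 1(108.6) = 108.6
Total out = 709.7 mol/s; y_D = 80.59 / 709.7 = 0.1136.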